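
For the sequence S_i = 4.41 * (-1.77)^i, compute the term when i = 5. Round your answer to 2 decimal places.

S_5 = 4.41 * (-1.77)^5 ≈ 4.41 * -17.3727 ≈ -76.61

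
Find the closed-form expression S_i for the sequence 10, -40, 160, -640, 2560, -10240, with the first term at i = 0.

Check ratios: -40 / 10 = -4.0
Common ratio r = -4.
First term a = 10.
Formula: S_i = 10 * (-4)^i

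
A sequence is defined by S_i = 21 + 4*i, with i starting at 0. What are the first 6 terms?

This is an arithmetic sequence.
i=0: S_0 = 21 + 4*0 = 21
i=1: S_1 = 21 + 4*1 = 25
i=2: S_2 = 21 + 4*2 = 29
i=3: S_3 = 21 + 4*3 = 33
i=4: S_4 = 21 + 4*4 = 37
i=5: S_5 = 21 + 4*5 = 41
The first 6 terms are: [21, 25, 29, 33, 37, 41]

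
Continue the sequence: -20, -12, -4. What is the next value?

Differences: -12 - -20 = 8
This is an arithmetic sequence with common difference d = 8.
Next term = -4 + 8 = 4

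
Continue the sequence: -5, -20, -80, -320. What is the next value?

Ratios: -20 / -5 = 4.0
This is a geometric sequence with common ratio r = 4.
Next term = -320 * 4 = -1280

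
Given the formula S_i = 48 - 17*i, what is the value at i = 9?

S_9 = 48 + -17*9 = 48 + -153 = -105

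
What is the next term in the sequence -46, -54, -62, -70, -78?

Differences: -54 - -46 = -8
This is an arithmetic sequence with common difference d = -8.
Next term = -78 + -8 = -86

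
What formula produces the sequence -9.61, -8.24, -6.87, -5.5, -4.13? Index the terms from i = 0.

Check differences: -8.24 - -9.61 = 1.37
-6.87 - -8.24 = 1.37
Common difference d = 1.37.
First term a = -9.61.
Formula: S_i = -9.61 + 1.37*i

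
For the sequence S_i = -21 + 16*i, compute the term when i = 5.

S_5 = -21 + 16*5 = -21 + 80 = 59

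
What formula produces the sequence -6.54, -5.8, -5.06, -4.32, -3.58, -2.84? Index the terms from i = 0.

Check differences: -5.8 - -6.54 = 0.74
-5.06 - -5.8 = 0.74
Common difference d = 0.74.
First term a = -6.54.
Formula: S_i = -6.54 + 0.74*i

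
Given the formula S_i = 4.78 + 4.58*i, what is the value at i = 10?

S_10 = 4.78 + 4.58*10 = 4.78 + 45.8 = 50.58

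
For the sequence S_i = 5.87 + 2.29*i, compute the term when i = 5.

S_5 = 5.87 + 2.29*5 = 5.87 + 11.45 = 17.32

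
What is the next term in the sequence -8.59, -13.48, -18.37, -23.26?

Differences: -13.48 - -8.59 = -4.89
This is an arithmetic sequence with common difference d = -4.89.
Next term = -23.26 + -4.89 = -28.15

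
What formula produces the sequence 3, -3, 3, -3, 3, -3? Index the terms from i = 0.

Check ratios: -3 / 3 = -1.0
Common ratio r = -1.
First term a = 3.
Formula: S_i = 3 * (-1)^i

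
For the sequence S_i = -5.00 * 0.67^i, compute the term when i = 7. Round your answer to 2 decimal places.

S_7 = -5.0 * 0.67^7 ≈ -5.0 * 0.0606 ≈ -0.3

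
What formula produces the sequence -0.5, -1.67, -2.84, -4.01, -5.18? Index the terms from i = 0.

Check differences: -1.67 - -0.5 = -1.17
-2.84 - -1.67 = -1.17
Common difference d = -1.17.
First term a = -0.5.
Formula: S_i = -0.50 - 1.17*i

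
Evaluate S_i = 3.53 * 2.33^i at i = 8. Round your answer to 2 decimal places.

S_8 = 3.53 * 2.33^8 ≈ 3.53 * 868.6551 ≈ 3066.35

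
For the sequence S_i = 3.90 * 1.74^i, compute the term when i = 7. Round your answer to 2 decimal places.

S_7 = 3.9 * 1.74^7 ≈ 3.9 * 48.2886 ≈ 188.33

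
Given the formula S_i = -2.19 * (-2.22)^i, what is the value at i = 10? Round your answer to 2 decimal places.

S_10 = -2.19 * (-2.22)^10 ≈ -2.19 * 2907.5671 ≈ -6367.57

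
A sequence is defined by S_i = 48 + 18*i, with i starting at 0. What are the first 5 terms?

This is an arithmetic sequence.
i=0: S_0 = 48 + 18*0 = 48
i=1: S_1 = 48 + 18*1 = 66
i=2: S_2 = 48 + 18*2 = 84
i=3: S_3 = 48 + 18*3 = 102
i=4: S_4 = 48 + 18*4 = 120
The first 5 terms are: [48, 66, 84, 102, 120]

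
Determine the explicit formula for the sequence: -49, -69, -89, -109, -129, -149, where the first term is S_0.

Check differences: -69 - -49 = -20
-89 - -69 = -20
Common difference d = -20.
First term a = -49.
Formula: S_i = -49 - 20*i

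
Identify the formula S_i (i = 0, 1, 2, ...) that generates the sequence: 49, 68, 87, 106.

Check differences: 68 - 49 = 19
87 - 68 = 19
Common difference d = 19.
First term a = 49.
Formula: S_i = 49 + 19*i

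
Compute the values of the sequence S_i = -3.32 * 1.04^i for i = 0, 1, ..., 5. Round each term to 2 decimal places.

This is a geometric sequence.
i=0: S_0 = -3.32 * 1.04^0 = -3.32
i=1: S_1 = -3.32 * 1.04^1 ≈ -3.45
i=2: S_2 = -3.32 * 1.04^2 ≈ -3.59
i=3: S_3 = -3.32 * 1.04^3 ≈ -3.73
i=4: S_4 = -3.32 * 1.04^4 ≈ -3.88
i=5: S_5 = -3.32 * 1.04^5 ≈ -4.04
The first 6 terms are: [-3.32, -3.45, -3.59, -3.73, -3.88, -4.04]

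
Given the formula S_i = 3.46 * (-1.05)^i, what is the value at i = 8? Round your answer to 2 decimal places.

S_8 = 3.46 * (-1.05)^8 ≈ 3.46 * 1.4775 ≈ 5.11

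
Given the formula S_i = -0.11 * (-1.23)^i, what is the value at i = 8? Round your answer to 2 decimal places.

S_8 = -0.11 * (-1.23)^8 ≈ -0.11 * 5.2389 ≈ -0.58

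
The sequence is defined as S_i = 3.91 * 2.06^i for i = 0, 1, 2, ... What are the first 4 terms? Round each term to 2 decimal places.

This is a geometric sequence.
i=0: S_0 = 3.91 * 2.06^0 = 3.91
i=1: S_1 = 3.91 * 2.06^1 ≈ 8.05
i=2: S_2 = 3.91 * 2.06^2 ≈ 16.59
i=3: S_3 = 3.91 * 2.06^3 ≈ 34.18
The first 4 terms are: [3.91, 8.05, 16.59, 34.18]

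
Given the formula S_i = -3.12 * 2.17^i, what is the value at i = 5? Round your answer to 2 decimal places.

S_5 = -3.12 * 2.17^5 ≈ -3.12 * 48.117 ≈ -150.13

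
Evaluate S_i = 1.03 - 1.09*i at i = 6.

S_6 = 1.03 + -1.09*6 = 1.03 + -6.54 = -5.51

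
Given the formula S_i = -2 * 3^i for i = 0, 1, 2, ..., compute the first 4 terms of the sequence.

This is a geometric sequence.
i=0: S_0 = -2 * 3^0 = -2
i=1: S_1 = -2 * 3^1 = -6
i=2: S_2 = -2 * 3^2 = -18
i=3: S_3 = -2 * 3^3 = -54
The first 4 terms are: [-2, -6, -18, -54]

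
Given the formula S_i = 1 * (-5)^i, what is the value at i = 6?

S_6 = 1 * (-5)^6 = 1 * 15625 = 15625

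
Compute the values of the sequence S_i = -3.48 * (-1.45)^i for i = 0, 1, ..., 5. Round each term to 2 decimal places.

This is a geometric sequence.
i=0: S_0 = -3.48 * (-1.45)^0 = -3.48
i=1: S_1 = -3.48 * (-1.45)^1 ≈ 5.05
i=2: S_2 = -3.48 * (-1.45)^2 ≈ -7.32
i=3: S_3 = -3.48 * (-1.45)^3 ≈ 10.61
i=4: S_4 = -3.48 * (-1.45)^4 ≈ -15.38
i=5: S_5 = -3.48 * (-1.45)^5 ≈ 22.31
The first 6 terms are: [-3.48, 5.05, -7.32, 10.61, -15.38, 22.31]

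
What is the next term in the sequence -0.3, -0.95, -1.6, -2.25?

Differences: -0.95 - -0.3 = -0.65
This is an arithmetic sequence with common difference d = -0.65.
Next term = -2.25 + -0.65 = -2.9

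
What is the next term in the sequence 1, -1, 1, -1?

Ratios: -1 / 1 = -1.0
This is a geometric sequence with common ratio r = -1.
Next term = -1 * -1 = 1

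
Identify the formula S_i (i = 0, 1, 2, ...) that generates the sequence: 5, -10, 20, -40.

Check ratios: -10 / 5 = -2.0
Common ratio r = -2.
First term a = 5.
Formula: S_i = 5 * (-2)^i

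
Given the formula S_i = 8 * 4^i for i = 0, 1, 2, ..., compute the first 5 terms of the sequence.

This is a geometric sequence.
i=0: S_0 = 8 * 4^0 = 8
i=1: S_1 = 8 * 4^1 = 32
i=2: S_2 = 8 * 4^2 = 128
i=3: S_3 = 8 * 4^3 = 512
i=4: S_4 = 8 * 4^4 = 2048
The first 5 terms are: [8, 32, 128, 512, 2048]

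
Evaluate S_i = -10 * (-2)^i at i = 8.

S_8 = -10 * (-2)^8 = -10 * 256 = -2560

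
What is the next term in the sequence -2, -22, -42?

Differences: -22 - -2 = -20
This is an arithmetic sequence with common difference d = -20.
Next term = -42 + -20 = -62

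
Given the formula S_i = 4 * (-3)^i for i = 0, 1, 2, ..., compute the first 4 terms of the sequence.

This is a geometric sequence.
i=0: S_0 = 4 * (-3)^0 = 4
i=1: S_1 = 4 * (-3)^1 = -12
i=2: S_2 = 4 * (-3)^2 = 36
i=3: S_3 = 4 * (-3)^3 = -108
The first 4 terms are: [4, -12, 36, -108]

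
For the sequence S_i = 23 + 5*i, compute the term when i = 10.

S_10 = 23 + 5*10 = 23 + 50 = 73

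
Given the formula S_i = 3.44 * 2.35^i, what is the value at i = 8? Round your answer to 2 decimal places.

S_8 = 3.44 * 2.35^8 ≈ 3.44 * 930.1284 ≈ 3199.64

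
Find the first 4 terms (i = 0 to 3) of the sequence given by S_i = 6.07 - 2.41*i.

This is an arithmetic sequence.
i=0: S_0 = 6.07 + -2.41*0 = 6.07
i=1: S_1 = 6.07 + -2.41*1 = 3.66
i=2: S_2 = 6.07 + -2.41*2 = 1.25
i=3: S_3 = 6.07 + -2.41*3 = -1.16
The first 4 terms are: [6.07, 3.66, 1.25, -1.16]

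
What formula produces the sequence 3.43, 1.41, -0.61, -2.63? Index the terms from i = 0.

Check differences: 1.41 - 3.43 = -2.02
-0.61 - 1.41 = -2.02
Common difference d = -2.02.
First term a = 3.43.
Formula: S_i = 3.43 - 2.02*i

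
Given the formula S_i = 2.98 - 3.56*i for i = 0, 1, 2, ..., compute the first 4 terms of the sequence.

This is an arithmetic sequence.
i=0: S_0 = 2.98 + -3.56*0 = 2.98
i=1: S_1 = 2.98 + -3.56*1 = -0.58
i=2: S_2 = 2.98 + -3.56*2 = -4.14
i=3: S_3 = 2.98 + -3.56*3 = -7.7
The first 4 terms are: [2.98, -0.58, -4.14, -7.7]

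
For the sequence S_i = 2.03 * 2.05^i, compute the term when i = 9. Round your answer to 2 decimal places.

S_9 = 2.03 * 2.05^9 ≈ 2.03 * 639.4178 ≈ 1298.02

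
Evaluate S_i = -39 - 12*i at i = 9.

S_9 = -39 + -12*9 = -39 + -108 = -147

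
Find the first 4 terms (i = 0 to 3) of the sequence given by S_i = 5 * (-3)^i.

This is a geometric sequence.
i=0: S_0 = 5 * (-3)^0 = 5
i=1: S_1 = 5 * (-3)^1 = -15
i=2: S_2 = 5 * (-3)^2 = 45
i=3: S_3 = 5 * (-3)^3 = -135
The first 4 terms are: [5, -15, 45, -135]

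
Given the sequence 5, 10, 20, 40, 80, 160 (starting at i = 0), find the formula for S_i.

Check ratios: 10 / 5 = 2.0
Common ratio r = 2.
First term a = 5.
Formula: S_i = 5 * 2^i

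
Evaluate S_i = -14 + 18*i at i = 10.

S_10 = -14 + 18*10 = -14 + 180 = 166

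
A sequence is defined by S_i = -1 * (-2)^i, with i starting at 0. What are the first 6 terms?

This is a geometric sequence.
i=0: S_0 = -1 * (-2)^0 = -1
i=1: S_1 = -1 * (-2)^1 = 2
i=2: S_2 = -1 * (-2)^2 = -4
i=3: S_3 = -1 * (-2)^3 = 8
i=4: S_4 = -1 * (-2)^4 = -16
i=5: S_5 = -1 * (-2)^5 = 32
The first 6 terms are: [-1, 2, -4, 8, -16, 32]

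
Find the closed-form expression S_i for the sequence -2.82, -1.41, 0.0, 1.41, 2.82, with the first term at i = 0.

Check differences: -1.41 - -2.82 = 1.41
0.0 - -1.41 = 1.41
Common difference d = 1.41.
First term a = -2.82.
Formula: S_i = -2.82 + 1.41*i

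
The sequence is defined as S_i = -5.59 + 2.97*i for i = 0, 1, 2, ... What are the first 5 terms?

This is an arithmetic sequence.
i=0: S_0 = -5.59 + 2.97*0 = -5.59
i=1: S_1 = -5.59 + 2.97*1 = -2.62
i=2: S_2 = -5.59 + 2.97*2 = 0.35
i=3: S_3 = -5.59 + 2.97*3 = 3.32
i=4: S_4 = -5.59 + 2.97*4 = 6.29
The first 5 terms are: [-5.59, -2.62, 0.35, 3.32, 6.29]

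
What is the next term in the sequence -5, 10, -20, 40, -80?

Ratios: 10 / -5 = -2.0
This is a geometric sequence with common ratio r = -2.
Next term = -80 * -2 = 160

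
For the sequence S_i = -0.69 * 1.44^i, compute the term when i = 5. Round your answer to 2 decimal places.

S_5 = -0.69 * 1.44^5 ≈ -0.69 * 6.1917 ≈ -4.27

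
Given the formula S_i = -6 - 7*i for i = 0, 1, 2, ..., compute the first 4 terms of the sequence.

This is an arithmetic sequence.
i=0: S_0 = -6 + -7*0 = -6
i=1: S_1 = -6 + -7*1 = -13
i=2: S_2 = -6 + -7*2 = -20
i=3: S_3 = -6 + -7*3 = -27
The first 4 terms are: [-6, -13, -20, -27]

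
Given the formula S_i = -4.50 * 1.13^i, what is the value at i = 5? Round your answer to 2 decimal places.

S_5 = -4.5 * 1.13^5 ≈ -4.5 * 1.8424 ≈ -8.29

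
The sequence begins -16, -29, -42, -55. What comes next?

Differences: -29 - -16 = -13
This is an arithmetic sequence with common difference d = -13.
Next term = -55 + -13 = -68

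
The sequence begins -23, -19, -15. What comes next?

Differences: -19 - -23 = 4
This is an arithmetic sequence with common difference d = 4.
Next term = -15 + 4 = -11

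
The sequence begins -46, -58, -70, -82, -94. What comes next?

Differences: -58 - -46 = -12
This is an arithmetic sequence with common difference d = -12.
Next term = -94 + -12 = -106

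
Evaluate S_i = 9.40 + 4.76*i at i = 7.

S_7 = 9.4 + 4.76*7 = 9.4 + 33.32 = 42.72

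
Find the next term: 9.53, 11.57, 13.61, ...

Differences: 11.57 - 9.53 = 2.04
This is an arithmetic sequence with common difference d = 2.04.
Next term = 13.61 + 2.04 = 15.65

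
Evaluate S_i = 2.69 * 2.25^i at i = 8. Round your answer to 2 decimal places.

S_8 = 2.69 * 2.25^8 ≈ 2.69 * 656.8408 ≈ 1766.9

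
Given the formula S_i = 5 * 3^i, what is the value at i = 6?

S_6 = 5 * 3^6 = 5 * 729 = 3645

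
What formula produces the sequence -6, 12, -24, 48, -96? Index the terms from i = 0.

Check ratios: 12 / -6 = -2.0
Common ratio r = -2.
First term a = -6.
Formula: S_i = -6 * (-2)^i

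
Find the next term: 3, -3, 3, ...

Ratios: -3 / 3 = -1.0
This is a geometric sequence with common ratio r = -1.
Next term = 3 * -1 = -3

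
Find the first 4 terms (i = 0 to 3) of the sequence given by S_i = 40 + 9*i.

This is an arithmetic sequence.
i=0: S_0 = 40 + 9*0 = 40
i=1: S_1 = 40 + 9*1 = 49
i=2: S_2 = 40 + 9*2 = 58
i=3: S_3 = 40 + 9*3 = 67
The first 4 terms are: [40, 49, 58, 67]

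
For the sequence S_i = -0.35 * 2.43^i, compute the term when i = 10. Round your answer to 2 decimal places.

S_10 = -0.35 * 2.43^10 ≈ -0.35 * 7178.9799 ≈ -2512.64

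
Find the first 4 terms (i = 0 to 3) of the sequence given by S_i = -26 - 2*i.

This is an arithmetic sequence.
i=0: S_0 = -26 + -2*0 = -26
i=1: S_1 = -26 + -2*1 = -28
i=2: S_2 = -26 + -2*2 = -30
i=3: S_3 = -26 + -2*3 = -32
The first 4 terms are: [-26, -28, -30, -32]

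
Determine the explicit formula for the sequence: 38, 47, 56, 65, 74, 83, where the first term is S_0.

Check differences: 47 - 38 = 9
56 - 47 = 9
Common difference d = 9.
First term a = 38.
Formula: S_i = 38 + 9*i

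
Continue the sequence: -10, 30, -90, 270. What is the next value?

Ratios: 30 / -10 = -3.0
This is a geometric sequence with common ratio r = -3.
Next term = 270 * -3 = -810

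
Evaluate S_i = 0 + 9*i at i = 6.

S_6 = 0 + 9*6 = 0 + 54 = 54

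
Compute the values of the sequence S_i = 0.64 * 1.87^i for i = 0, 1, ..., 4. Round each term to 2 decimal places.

This is a geometric sequence.
i=0: S_0 = 0.64 * 1.87^0 = 0.64
i=1: S_1 = 0.64 * 1.87^1 ≈ 1.2
i=2: S_2 = 0.64 * 1.87^2 ≈ 2.24
i=3: S_3 = 0.64 * 1.87^3 ≈ 4.19
i=4: S_4 = 0.64 * 1.87^4 ≈ 7.83
The first 5 terms are: [0.64, 1.2, 2.24, 4.19, 7.83]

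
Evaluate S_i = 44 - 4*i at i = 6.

S_6 = 44 + -4*6 = 44 + -24 = 20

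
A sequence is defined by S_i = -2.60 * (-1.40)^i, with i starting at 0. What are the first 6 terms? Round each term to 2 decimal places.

This is a geometric sequence.
i=0: S_0 = -2.6 * (-1.4)^0 = -2.6
i=1: S_1 = -2.6 * (-1.4)^1 = 3.64
i=2: S_2 = -2.6 * (-1.4)^2 ≈ -5.1
i=3: S_3 = -2.6 * (-1.4)^3 ≈ 7.13
i=4: S_4 = -2.6 * (-1.4)^4 ≈ -9.99
i=5: S_5 = -2.6 * (-1.4)^5 ≈ 13.98
The first 6 terms are: [-2.6, 3.64, -5.1, 7.13, -9.99, 13.98]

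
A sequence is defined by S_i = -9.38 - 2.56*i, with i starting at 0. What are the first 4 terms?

This is an arithmetic sequence.
i=0: S_0 = -9.38 + -2.56*0 = -9.38
i=1: S_1 = -9.38 + -2.56*1 = -11.94
i=2: S_2 = -9.38 + -2.56*2 = -14.5
i=3: S_3 = -9.38 + -2.56*3 = -17.06
The first 4 terms are: [-9.38, -11.94, -14.5, -17.06]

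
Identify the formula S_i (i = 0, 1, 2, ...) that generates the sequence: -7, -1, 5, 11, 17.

Check differences: -1 - -7 = 6
5 - -1 = 6
Common difference d = 6.
First term a = -7.
Formula: S_i = -7 + 6*i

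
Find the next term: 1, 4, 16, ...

Ratios: 4 / 1 = 4.0
This is a geometric sequence with common ratio r = 4.
Next term = 16 * 4 = 64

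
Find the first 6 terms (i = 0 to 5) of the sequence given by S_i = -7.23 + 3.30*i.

This is an arithmetic sequence.
i=0: S_0 = -7.23 + 3.3*0 = -7.23
i=1: S_1 = -7.23 + 3.3*1 = -3.93
i=2: S_2 = -7.23 + 3.3*2 = -0.63
i=3: S_3 = -7.23 + 3.3*3 = 2.67
i=4: S_4 = -7.23 + 3.3*4 = 5.97
i=5: S_5 = -7.23 + 3.3*5 = 9.27
The first 6 terms are: [-7.23, -3.93, -0.63, 2.67, 5.97, 9.27]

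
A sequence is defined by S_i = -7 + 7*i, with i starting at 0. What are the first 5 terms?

This is an arithmetic sequence.
i=0: S_0 = -7 + 7*0 = -7
i=1: S_1 = -7 + 7*1 = 0
i=2: S_2 = -7 + 7*2 = 7
i=3: S_3 = -7 + 7*3 = 14
i=4: S_4 = -7 + 7*4 = 21
The first 5 terms are: [-7, 0, 7, 14, 21]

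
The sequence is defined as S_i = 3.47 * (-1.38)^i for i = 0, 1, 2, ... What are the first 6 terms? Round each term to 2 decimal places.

This is a geometric sequence.
i=0: S_0 = 3.47 * (-1.38)^0 = 3.47
i=1: S_1 = 3.47 * (-1.38)^1 ≈ -4.79
i=2: S_2 = 3.47 * (-1.38)^2 ≈ 6.61
i=3: S_3 = 3.47 * (-1.38)^3 ≈ -9.12
i=4: S_4 = 3.47 * (-1.38)^4 ≈ 12.58
i=5: S_5 = 3.47 * (-1.38)^5 ≈ -17.37
The first 6 terms are: [3.47, -4.79, 6.61, -9.12, 12.58, -17.37]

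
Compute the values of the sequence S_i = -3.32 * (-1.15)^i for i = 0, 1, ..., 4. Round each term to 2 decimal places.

This is a geometric sequence.
i=0: S_0 = -3.32 * (-1.15)^0 = -3.32
i=1: S_1 = -3.32 * (-1.15)^1 ≈ 3.82
i=2: S_2 = -3.32 * (-1.15)^2 ≈ -4.39
i=3: S_3 = -3.32 * (-1.15)^3 ≈ 5.05
i=4: S_4 = -3.32 * (-1.15)^4 ≈ -5.81
The first 5 terms are: [-3.32, 3.82, -4.39, 5.05, -5.81]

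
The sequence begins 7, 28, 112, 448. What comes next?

Ratios: 28 / 7 = 4.0
This is a geometric sequence with common ratio r = 4.
Next term = 448 * 4 = 1792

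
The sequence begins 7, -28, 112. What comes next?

Ratios: -28 / 7 = -4.0
This is a geometric sequence with common ratio r = -4.
Next term = 112 * -4 = -448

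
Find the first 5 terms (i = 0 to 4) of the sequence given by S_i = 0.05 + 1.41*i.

This is an arithmetic sequence.
i=0: S_0 = 0.05 + 1.41*0 = 0.05
i=1: S_1 = 0.05 + 1.41*1 = 1.46
i=2: S_2 = 0.05 + 1.41*2 = 2.87
i=3: S_3 = 0.05 + 1.41*3 = 4.28
i=4: S_4 = 0.05 + 1.41*4 = 5.69
The first 5 terms are: [0.05, 1.46, 2.87, 4.28, 5.69]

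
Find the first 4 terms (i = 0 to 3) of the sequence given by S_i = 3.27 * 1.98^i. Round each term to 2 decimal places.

This is a geometric sequence.
i=0: S_0 = 3.27 * 1.98^0 = 3.27
i=1: S_1 = 3.27 * 1.98^1 ≈ 6.47
i=2: S_2 = 3.27 * 1.98^2 ≈ 12.82
i=3: S_3 = 3.27 * 1.98^3 ≈ 25.38
The first 4 terms are: [3.27, 6.47, 12.82, 25.38]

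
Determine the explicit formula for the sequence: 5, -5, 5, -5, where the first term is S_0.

Check ratios: -5 / 5 = -1.0
Common ratio r = -1.
First term a = 5.
Formula: S_i = 5 * (-1)^i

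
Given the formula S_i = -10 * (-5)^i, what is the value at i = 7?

S_7 = -10 * (-5)^7 = -10 * -78125 = 781250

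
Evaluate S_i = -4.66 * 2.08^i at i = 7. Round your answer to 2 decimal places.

S_7 = -4.66 * 2.08^7 ≈ -4.66 * 168.4393 ≈ -784.93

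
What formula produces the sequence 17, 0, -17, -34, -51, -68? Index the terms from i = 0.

Check differences: 0 - 17 = -17
-17 - 0 = -17
Common difference d = -17.
First term a = 17.
Formula: S_i = 17 - 17*i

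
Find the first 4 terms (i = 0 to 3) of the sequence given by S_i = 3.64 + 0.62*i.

This is an arithmetic sequence.
i=0: S_0 = 3.64 + 0.62*0 = 3.64
i=1: S_1 = 3.64 + 0.62*1 = 4.26
i=2: S_2 = 3.64 + 0.62*2 = 4.88
i=3: S_3 = 3.64 + 0.62*3 = 5.5
The first 4 terms are: [3.64, 4.26, 4.88, 5.5]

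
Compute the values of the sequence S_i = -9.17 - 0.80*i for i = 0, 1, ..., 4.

This is an arithmetic sequence.
i=0: S_0 = -9.17 + -0.8*0 = -9.17
i=1: S_1 = -9.17 + -0.8*1 = -9.97
i=2: S_2 = -9.17 + -0.8*2 = -10.77
i=3: S_3 = -9.17 + -0.8*3 = -11.57
i=4: S_4 = -9.17 + -0.8*4 = -12.37
The first 5 terms are: [-9.17, -9.97, -10.77, -11.57, -12.37]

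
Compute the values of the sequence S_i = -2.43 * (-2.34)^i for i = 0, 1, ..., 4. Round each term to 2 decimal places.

This is a geometric sequence.
i=0: S_0 = -2.43 * (-2.34)^0 = -2.43
i=1: S_1 = -2.43 * (-2.34)^1 ≈ 5.69
i=2: S_2 = -2.43 * (-2.34)^2 ≈ -13.31
i=3: S_3 = -2.43 * (-2.34)^3 ≈ 31.14
i=4: S_4 = -2.43 * (-2.34)^4 ≈ -72.86
The first 5 terms are: [-2.43, 5.69, -13.31, 31.14, -72.86]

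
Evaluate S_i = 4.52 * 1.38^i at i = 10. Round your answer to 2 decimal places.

S_10 = 4.52 * 1.38^10 ≈ 4.52 * 25.049 ≈ 113.22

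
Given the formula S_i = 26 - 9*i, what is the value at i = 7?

S_7 = 26 + -9*7 = 26 + -63 = -37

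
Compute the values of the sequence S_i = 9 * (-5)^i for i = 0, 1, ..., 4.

This is a geometric sequence.
i=0: S_0 = 9 * (-5)^0 = 9
i=1: S_1 = 9 * (-5)^1 = -45
i=2: S_2 = 9 * (-5)^2 = 225
i=3: S_3 = 9 * (-5)^3 = -1125
i=4: S_4 = 9 * (-5)^4 = 5625
The first 5 terms are: [9, -45, 225, -1125, 5625]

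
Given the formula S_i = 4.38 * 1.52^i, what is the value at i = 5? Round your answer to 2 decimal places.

S_5 = 4.38 * 1.52^5 ≈ 4.38 * 8.1137 ≈ 35.54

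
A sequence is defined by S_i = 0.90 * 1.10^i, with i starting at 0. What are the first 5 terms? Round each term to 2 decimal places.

This is a geometric sequence.
i=0: S_0 = 0.9 * 1.1^0 = 0.9
i=1: S_1 = 0.9 * 1.1^1 = 0.99
i=2: S_2 = 0.9 * 1.1^2 ≈ 1.09
i=3: S_3 = 0.9 * 1.1^3 ≈ 1.2
i=4: S_4 = 0.9 * 1.1^4 ≈ 1.32
The first 5 terms are: [0.9, 0.99, 1.09, 1.2, 1.32]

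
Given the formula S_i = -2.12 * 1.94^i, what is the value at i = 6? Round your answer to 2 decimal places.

S_6 = -2.12 * 1.94^6 ≈ -2.12 * 53.3102 ≈ -113.02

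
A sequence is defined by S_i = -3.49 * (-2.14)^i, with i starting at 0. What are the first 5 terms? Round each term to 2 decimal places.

This is a geometric sequence.
i=0: S_0 = -3.49 * (-2.14)^0 = -3.49
i=1: S_1 = -3.49 * (-2.14)^1 ≈ 7.47
i=2: S_2 = -3.49 * (-2.14)^2 ≈ -15.98
i=3: S_3 = -3.49 * (-2.14)^3 ≈ 34.2
i=4: S_4 = -3.49 * (-2.14)^4 ≈ -73.19
The first 5 terms are: [-3.49, 7.47, -15.98, 34.2, -73.19]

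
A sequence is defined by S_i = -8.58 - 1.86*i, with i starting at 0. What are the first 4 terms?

This is an arithmetic sequence.
i=0: S_0 = -8.58 + -1.86*0 = -8.58
i=1: S_1 = -8.58 + -1.86*1 = -10.44
i=2: S_2 = -8.58 + -1.86*2 = -12.3
i=3: S_3 = -8.58 + -1.86*3 = -14.16
The first 4 terms are: [-8.58, -10.44, -12.3, -14.16]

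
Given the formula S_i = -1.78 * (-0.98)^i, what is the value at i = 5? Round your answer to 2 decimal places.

S_5 = -1.78 * (-0.98)^5 ≈ -1.78 * -0.9039 ≈ 1.61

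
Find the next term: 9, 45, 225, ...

Ratios: 45 / 9 = 5.0
This is a geometric sequence with common ratio r = 5.
Next term = 225 * 5 = 1125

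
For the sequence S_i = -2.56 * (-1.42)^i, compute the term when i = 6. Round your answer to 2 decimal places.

S_6 = -2.56 * (-1.42)^6 ≈ -2.56 * 8.1984 ≈ -20.99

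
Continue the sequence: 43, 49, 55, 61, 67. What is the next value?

Differences: 49 - 43 = 6
This is an arithmetic sequence with common difference d = 6.
Next term = 67 + 6 = 73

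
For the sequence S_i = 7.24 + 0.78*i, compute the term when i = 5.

S_5 = 7.24 + 0.78*5 = 7.24 + 3.9 = 11.14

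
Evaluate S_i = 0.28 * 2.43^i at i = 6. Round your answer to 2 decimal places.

S_6 = 0.28 * 2.43^6 ≈ 0.28 * 205.8911 ≈ 57.65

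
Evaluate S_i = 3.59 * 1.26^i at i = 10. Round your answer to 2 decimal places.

S_10 = 3.59 * 1.26^10 ≈ 3.59 * 10.0857 ≈ 36.21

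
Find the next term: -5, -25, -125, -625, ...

Ratios: -25 / -5 = 5.0
This is a geometric sequence with common ratio r = 5.
Next term = -625 * 5 = -3125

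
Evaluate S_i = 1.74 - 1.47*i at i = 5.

S_5 = 1.74 + -1.47*5 = 1.74 + -7.35 = -5.61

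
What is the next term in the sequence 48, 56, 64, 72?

Differences: 56 - 48 = 8
This is an arithmetic sequence with common difference d = 8.
Next term = 72 + 8 = 80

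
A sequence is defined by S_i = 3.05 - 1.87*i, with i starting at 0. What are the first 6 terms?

This is an arithmetic sequence.
i=0: S_0 = 3.05 + -1.87*0 = 3.05
i=1: S_1 = 3.05 + -1.87*1 = 1.18
i=2: S_2 = 3.05 + -1.87*2 = -0.69
i=3: S_3 = 3.05 + -1.87*3 = -2.56
i=4: S_4 = 3.05 + -1.87*4 = -4.43
i=5: S_5 = 3.05 + -1.87*5 = -6.3
The first 6 terms are: [3.05, 1.18, -0.69, -2.56, -4.43, -6.3]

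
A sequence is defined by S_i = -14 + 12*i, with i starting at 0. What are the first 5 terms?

This is an arithmetic sequence.
i=0: S_0 = -14 + 12*0 = -14
i=1: S_1 = -14 + 12*1 = -2
i=2: S_2 = -14 + 12*2 = 10
i=3: S_3 = -14 + 12*3 = 22
i=4: S_4 = -14 + 12*4 = 34
The first 5 terms are: [-14, -2, 10, 22, 34]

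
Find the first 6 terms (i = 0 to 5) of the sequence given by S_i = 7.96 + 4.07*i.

This is an arithmetic sequence.
i=0: S_0 = 7.96 + 4.07*0 = 7.96
i=1: S_1 = 7.96 + 4.07*1 = 12.03
i=2: S_2 = 7.96 + 4.07*2 = 16.1
i=3: S_3 = 7.96 + 4.07*3 = 20.17
i=4: S_4 = 7.96 + 4.07*4 = 24.24
i=5: S_5 = 7.96 + 4.07*5 = 28.31
The first 6 terms are: [7.96, 12.03, 16.1, 20.17, 24.24, 28.31]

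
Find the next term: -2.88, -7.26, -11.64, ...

Differences: -7.26 - -2.88 = -4.38
This is an arithmetic sequence with common difference d = -4.38.
Next term = -11.64 + -4.38 = -16.02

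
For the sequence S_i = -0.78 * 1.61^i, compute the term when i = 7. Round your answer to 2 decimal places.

S_7 = -0.78 * 1.61^7 ≈ -0.78 * 28.0402 ≈ -21.87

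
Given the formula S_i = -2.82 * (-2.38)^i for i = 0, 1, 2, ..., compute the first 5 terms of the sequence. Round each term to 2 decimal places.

This is a geometric sequence.
i=0: S_0 = -2.82 * (-2.38)^0 = -2.82
i=1: S_1 = -2.82 * (-2.38)^1 ≈ 6.71
i=2: S_2 = -2.82 * (-2.38)^2 ≈ -15.97
i=3: S_3 = -2.82 * (-2.38)^3 ≈ 38.02
i=4: S_4 = -2.82 * (-2.38)^4 ≈ -90.48
The first 5 terms are: [-2.82, 6.71, -15.97, 38.02, -90.48]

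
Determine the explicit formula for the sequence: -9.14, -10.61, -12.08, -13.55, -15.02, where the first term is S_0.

Check differences: -10.61 - -9.14 = -1.47
-12.08 - -10.61 = -1.47
Common difference d = -1.47.
First term a = -9.14.
Formula: S_i = -9.14 - 1.47*i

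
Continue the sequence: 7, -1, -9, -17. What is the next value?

Differences: -1 - 7 = -8
This is an arithmetic sequence with common difference d = -8.
Next term = -17 + -8 = -25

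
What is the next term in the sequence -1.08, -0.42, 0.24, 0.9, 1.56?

Differences: -0.42 - -1.08 = 0.66
This is an arithmetic sequence with common difference d = 0.66.
Next term = 1.56 + 0.66 = 2.22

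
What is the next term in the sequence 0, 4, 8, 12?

Differences: 4 - 0 = 4
This is an arithmetic sequence with common difference d = 4.
Next term = 12 + 4 = 16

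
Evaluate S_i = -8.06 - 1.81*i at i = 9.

S_9 = -8.06 + -1.81*9 = -8.06 + -16.29 = -24.35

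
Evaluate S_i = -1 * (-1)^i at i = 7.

S_7 = -1 * (-1)^7 = -1 * -1 = 1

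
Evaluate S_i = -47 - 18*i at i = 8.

S_8 = -47 + -18*8 = -47 + -144 = -191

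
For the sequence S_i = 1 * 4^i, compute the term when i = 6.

S_6 = 1 * 4^6 = 1 * 4096 = 4096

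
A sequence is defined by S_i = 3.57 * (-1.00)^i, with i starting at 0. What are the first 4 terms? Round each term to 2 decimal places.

This is a geometric sequence.
i=0: S_0 = 3.57 * (-1.0)^0 = 3.57
i=1: S_1 = 3.57 * (-1.0)^1 = -3.57
i=2: S_2 = 3.57 * (-1.0)^2 = 3.57
i=3: S_3 = 3.57 * (-1.0)^3 = -3.57
The first 4 terms are: [3.57, -3.57, 3.57, -3.57]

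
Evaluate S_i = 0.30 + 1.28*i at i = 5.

S_5 = 0.3 + 1.28*5 = 0.3 + 6.4 = 6.7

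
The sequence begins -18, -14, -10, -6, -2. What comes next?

Differences: -14 - -18 = 4
This is an arithmetic sequence with common difference d = 4.
Next term = -2 + 4 = 2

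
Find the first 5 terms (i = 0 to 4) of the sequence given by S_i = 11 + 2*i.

This is an arithmetic sequence.
i=0: S_0 = 11 + 2*0 = 11
i=1: S_1 = 11 + 2*1 = 13
i=2: S_2 = 11 + 2*2 = 15
i=3: S_3 = 11 + 2*3 = 17
i=4: S_4 = 11 + 2*4 = 19
The first 5 terms are: [11, 13, 15, 17, 19]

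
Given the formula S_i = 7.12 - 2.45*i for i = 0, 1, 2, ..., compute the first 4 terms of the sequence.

This is an arithmetic sequence.
i=0: S_0 = 7.12 + -2.45*0 = 7.12
i=1: S_1 = 7.12 + -2.45*1 = 4.67
i=2: S_2 = 7.12 + -2.45*2 = 2.22
i=3: S_3 = 7.12 + -2.45*3 = -0.23
The first 4 terms are: [7.12, 4.67, 2.22, -0.23]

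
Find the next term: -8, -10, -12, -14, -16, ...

Differences: -10 - -8 = -2
This is an arithmetic sequence with common difference d = -2.
Next term = -16 + -2 = -18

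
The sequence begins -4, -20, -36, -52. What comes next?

Differences: -20 - -4 = -16
This is an arithmetic sequence with common difference d = -16.
Next term = -52 + -16 = -68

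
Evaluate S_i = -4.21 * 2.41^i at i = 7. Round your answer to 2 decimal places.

S_7 = -4.21 * 2.41^7 ≈ -4.21 * 472.1927 ≈ -1987.93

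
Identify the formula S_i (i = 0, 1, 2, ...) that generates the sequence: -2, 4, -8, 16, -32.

Check ratios: 4 / -2 = -2.0
Common ratio r = -2.
First term a = -2.
Formula: S_i = -2 * (-2)^i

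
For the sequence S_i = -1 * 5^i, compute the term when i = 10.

S_10 = -1 * 5^10 = -1 * 9765625 = -9765625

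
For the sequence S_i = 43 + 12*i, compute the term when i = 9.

S_9 = 43 + 12*9 = 43 + 108 = 151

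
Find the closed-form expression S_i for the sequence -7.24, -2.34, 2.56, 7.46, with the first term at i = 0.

Check differences: -2.34 - -7.24 = 4.9
2.56 - -2.34 = 4.9
Common difference d = 4.9.
First term a = -7.24.
Formula: S_i = -7.24 + 4.90*i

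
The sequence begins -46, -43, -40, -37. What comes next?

Differences: -43 - -46 = 3
This is an arithmetic sequence with common difference d = 3.
Next term = -37 + 3 = -34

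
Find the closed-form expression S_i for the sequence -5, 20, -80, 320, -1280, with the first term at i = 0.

Check ratios: 20 / -5 = -4.0
Common ratio r = -4.
First term a = -5.
Formula: S_i = -5 * (-4)^i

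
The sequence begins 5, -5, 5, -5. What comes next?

Ratios: -5 / 5 = -1.0
This is a geometric sequence with common ratio r = -1.
Next term = -5 * -1 = 5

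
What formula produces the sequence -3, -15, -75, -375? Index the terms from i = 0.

Check ratios: -15 / -3 = 5.0
Common ratio r = 5.
First term a = -3.
Formula: S_i = -3 * 5^i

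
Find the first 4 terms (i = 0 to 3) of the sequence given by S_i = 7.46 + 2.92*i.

This is an arithmetic sequence.
i=0: S_0 = 7.46 + 2.92*0 = 7.46
i=1: S_1 = 7.46 + 2.92*1 = 10.38
i=2: S_2 = 7.46 + 2.92*2 = 13.3
i=3: S_3 = 7.46 + 2.92*3 = 16.22
The first 4 terms are: [7.46, 10.38, 13.3, 16.22]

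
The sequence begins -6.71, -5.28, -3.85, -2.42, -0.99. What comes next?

Differences: -5.28 - -6.71 = 1.43
This is an arithmetic sequence with common difference d = 1.43.
Next term = -0.99 + 1.43 = 0.44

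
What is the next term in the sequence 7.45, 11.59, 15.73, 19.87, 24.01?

Differences: 11.59 - 7.45 = 4.14
This is an arithmetic sequence with common difference d = 4.14.
Next term = 24.01 + 4.14 = 28.15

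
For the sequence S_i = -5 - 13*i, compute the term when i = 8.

S_8 = -5 + -13*8 = -5 + -104 = -109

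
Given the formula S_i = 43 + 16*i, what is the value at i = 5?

S_5 = 43 + 16*5 = 43 + 80 = 123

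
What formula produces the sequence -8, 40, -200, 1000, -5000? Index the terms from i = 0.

Check ratios: 40 / -8 = -5.0
Common ratio r = -5.
First term a = -8.
Formula: S_i = -8 * (-5)^i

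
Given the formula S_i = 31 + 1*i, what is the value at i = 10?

S_10 = 31 + 1*10 = 31 + 10 = 41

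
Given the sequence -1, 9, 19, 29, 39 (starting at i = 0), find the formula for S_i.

Check differences: 9 - -1 = 10
19 - 9 = 10
Common difference d = 10.
First term a = -1.
Formula: S_i = -1 + 10*i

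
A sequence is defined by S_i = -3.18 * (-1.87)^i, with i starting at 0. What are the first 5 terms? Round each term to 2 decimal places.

This is a geometric sequence.
i=0: S_0 = -3.18 * (-1.87)^0 = -3.18
i=1: S_1 = -3.18 * (-1.87)^1 ≈ 5.95
i=2: S_2 = -3.18 * (-1.87)^2 ≈ -11.12
i=3: S_3 = -3.18 * (-1.87)^3 ≈ 20.79
i=4: S_4 = -3.18 * (-1.87)^4 ≈ -38.89
The first 5 terms are: [-3.18, 5.95, -11.12, 20.79, -38.89]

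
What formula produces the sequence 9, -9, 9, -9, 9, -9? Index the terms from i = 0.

Check ratios: -9 / 9 = -1.0
Common ratio r = -1.
First term a = 9.
Formula: S_i = 9 * (-1)^i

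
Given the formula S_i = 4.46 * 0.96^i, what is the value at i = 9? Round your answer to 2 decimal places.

S_9 = 4.46 * 0.96^9 ≈ 4.46 * 0.6925 ≈ 3.09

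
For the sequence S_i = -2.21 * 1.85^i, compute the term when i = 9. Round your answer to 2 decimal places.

S_9 = -2.21 * 1.85^9 ≈ -2.21 * 253.8315 ≈ -560.97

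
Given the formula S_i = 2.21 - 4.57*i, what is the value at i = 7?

S_7 = 2.21 + -4.57*7 = 2.21 + -31.99 = -29.78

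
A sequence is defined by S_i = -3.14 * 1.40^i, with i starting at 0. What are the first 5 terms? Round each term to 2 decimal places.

This is a geometric sequence.
i=0: S_0 = -3.14 * 1.4^0 = -3.14
i=1: S_1 = -3.14 * 1.4^1 ≈ -4.4
i=2: S_2 = -3.14 * 1.4^2 ≈ -6.15
i=3: S_3 = -3.14 * 1.4^3 ≈ -8.62
i=4: S_4 = -3.14 * 1.4^4 ≈ -12.06
The first 5 terms are: [-3.14, -4.4, -6.15, -8.62, -12.06]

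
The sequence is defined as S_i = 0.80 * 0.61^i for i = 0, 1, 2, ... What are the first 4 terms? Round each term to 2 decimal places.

This is a geometric sequence.
i=0: S_0 = 0.8 * 0.61^0 = 0.8
i=1: S_1 = 0.8 * 0.61^1 ≈ 0.49
i=2: S_2 = 0.8 * 0.61^2 ≈ 0.3
i=3: S_3 = 0.8 * 0.61^3 ≈ 0.18
The first 4 terms are: [0.8, 0.49, 0.3, 0.18]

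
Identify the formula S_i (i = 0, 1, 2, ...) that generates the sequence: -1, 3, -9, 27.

Check ratios: 3 / -1 = -3.0
Common ratio r = -3.
First term a = -1.
Formula: S_i = -1 * (-3)^i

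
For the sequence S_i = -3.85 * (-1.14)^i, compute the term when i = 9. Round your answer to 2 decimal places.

S_9 = -3.85 * (-1.14)^9 ≈ -3.85 * -3.2519 ≈ 12.52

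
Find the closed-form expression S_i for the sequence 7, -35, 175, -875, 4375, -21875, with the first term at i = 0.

Check ratios: -35 / 7 = -5.0
Common ratio r = -5.
First term a = 7.
Formula: S_i = 7 * (-5)^i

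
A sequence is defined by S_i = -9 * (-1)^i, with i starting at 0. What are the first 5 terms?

This is a geometric sequence.
i=0: S_0 = -9 * (-1)^0 = -9
i=1: S_1 = -9 * (-1)^1 = 9
i=2: S_2 = -9 * (-1)^2 = -9
i=3: S_3 = -9 * (-1)^3 = 9
i=4: S_4 = -9 * (-1)^4 = -9
The first 5 terms are: [-9, 9, -9, 9, -9]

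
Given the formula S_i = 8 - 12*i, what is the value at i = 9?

S_9 = 8 + -12*9 = 8 + -108 = -100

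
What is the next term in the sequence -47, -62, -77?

Differences: -62 - -47 = -15
This is an arithmetic sequence with common difference d = -15.
Next term = -77 + -15 = -92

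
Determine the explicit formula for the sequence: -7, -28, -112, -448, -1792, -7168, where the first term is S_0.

Check ratios: -28 / -7 = 4.0
Common ratio r = 4.
First term a = -7.
Formula: S_i = -7 * 4^i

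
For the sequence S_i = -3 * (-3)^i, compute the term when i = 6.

S_6 = -3 * (-3)^6 = -3 * 729 = -2187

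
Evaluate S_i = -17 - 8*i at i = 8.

S_8 = -17 + -8*8 = -17 + -64 = -81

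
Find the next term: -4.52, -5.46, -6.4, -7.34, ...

Differences: -5.46 - -4.52 = -0.94
This is an arithmetic sequence with common difference d = -0.94.
Next term = -7.34 + -0.94 = -8.28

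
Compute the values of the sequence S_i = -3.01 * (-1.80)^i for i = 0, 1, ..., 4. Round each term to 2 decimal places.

This is a geometric sequence.
i=0: S_0 = -3.01 * (-1.8)^0 = -3.01
i=1: S_1 = -3.01 * (-1.8)^1 ≈ 5.42
i=2: S_2 = -3.01 * (-1.8)^2 ≈ -9.75
i=3: S_3 = -3.01 * (-1.8)^3 ≈ 17.55
i=4: S_4 = -3.01 * (-1.8)^4 ≈ -31.6
The first 5 terms are: [-3.01, 5.42, -9.75, 17.55, -31.6]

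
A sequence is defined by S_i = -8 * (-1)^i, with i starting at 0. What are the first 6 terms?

This is a geometric sequence.
i=0: S_0 = -8 * (-1)^0 = -8
i=1: S_1 = -8 * (-1)^1 = 8
i=2: S_2 = -8 * (-1)^2 = -8
i=3: S_3 = -8 * (-1)^3 = 8
i=4: S_4 = -8 * (-1)^4 = -8
i=5: S_5 = -8 * (-1)^5 = 8
The first 6 terms are: [-8, 8, -8, 8, -8, 8]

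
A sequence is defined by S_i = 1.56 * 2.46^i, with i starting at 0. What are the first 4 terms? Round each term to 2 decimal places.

This is a geometric sequence.
i=0: S_0 = 1.56 * 2.46^0 = 1.56
i=1: S_1 = 1.56 * 2.46^1 ≈ 3.84
i=2: S_2 = 1.56 * 2.46^2 ≈ 9.44
i=3: S_3 = 1.56 * 2.46^3 ≈ 23.22
The first 4 terms are: [1.56, 3.84, 9.44, 23.22]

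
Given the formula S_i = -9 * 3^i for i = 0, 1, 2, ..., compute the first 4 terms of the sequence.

This is a geometric sequence.
i=0: S_0 = -9 * 3^0 = -9
i=1: S_1 = -9 * 3^1 = -27
i=2: S_2 = -9 * 3^2 = -81
i=3: S_3 = -9 * 3^3 = -243
The first 4 terms are: [-9, -27, -81, -243]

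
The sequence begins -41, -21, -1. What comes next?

Differences: -21 - -41 = 20
This is an arithmetic sequence with common difference d = 20.
Next term = -1 + 20 = 19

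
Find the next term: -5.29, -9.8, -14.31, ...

Differences: -9.8 - -5.29 = -4.51
This is an arithmetic sequence with common difference d = -4.51.
Next term = -14.31 + -4.51 = -18.82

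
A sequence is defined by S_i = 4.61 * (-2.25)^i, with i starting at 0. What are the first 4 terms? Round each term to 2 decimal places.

This is a geometric sequence.
i=0: S_0 = 4.61 * (-2.25)^0 = 4.61
i=1: S_1 = 4.61 * (-2.25)^1 ≈ -10.37
i=2: S_2 = 4.61 * (-2.25)^2 ≈ 23.34
i=3: S_3 = 4.61 * (-2.25)^3 ≈ -52.51
The first 4 terms are: [4.61, -10.37, 23.34, -52.51]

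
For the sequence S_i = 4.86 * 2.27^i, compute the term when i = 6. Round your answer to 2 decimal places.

S_6 = 4.86 * 2.27^6 ≈ 4.86 * 136.8218 ≈ 664.95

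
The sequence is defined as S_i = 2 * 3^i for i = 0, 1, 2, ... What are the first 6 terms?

This is a geometric sequence.
i=0: S_0 = 2 * 3^0 = 2
i=1: S_1 = 2 * 3^1 = 6
i=2: S_2 = 2 * 3^2 = 18
i=3: S_3 = 2 * 3^3 = 54
i=4: S_4 = 2 * 3^4 = 162
i=5: S_5 = 2 * 3^5 = 486
The first 6 terms are: [2, 6, 18, 54, 162, 486]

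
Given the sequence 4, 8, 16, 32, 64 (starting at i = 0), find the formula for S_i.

Check ratios: 8 / 4 = 2.0
Common ratio r = 2.
First term a = 4.
Formula: S_i = 4 * 2^i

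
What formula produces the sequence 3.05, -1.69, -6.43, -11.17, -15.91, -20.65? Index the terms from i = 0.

Check differences: -1.69 - 3.05 = -4.74
-6.43 - -1.69 = -4.74
Common difference d = -4.74.
First term a = 3.05.
Formula: S_i = 3.05 - 4.74*i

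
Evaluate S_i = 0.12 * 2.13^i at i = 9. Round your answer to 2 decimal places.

S_9 = 0.12 * 2.13^9 ≈ 0.12 * 902.436 ≈ 108.29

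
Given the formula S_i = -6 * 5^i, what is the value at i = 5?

S_5 = -6 * 5^5 = -6 * 3125 = -18750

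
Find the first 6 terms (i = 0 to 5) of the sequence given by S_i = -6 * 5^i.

This is a geometric sequence.
i=0: S_0 = -6 * 5^0 = -6
i=1: S_1 = -6 * 5^1 = -30
i=2: S_2 = -6 * 5^2 = -150
i=3: S_3 = -6 * 5^3 = -750
i=4: S_4 = -6 * 5^4 = -3750
i=5: S_5 = -6 * 5^5 = -18750
The first 6 terms are: [-6, -30, -150, -750, -3750, -18750]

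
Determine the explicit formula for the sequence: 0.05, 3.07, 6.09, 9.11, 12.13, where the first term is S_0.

Check differences: 3.07 - 0.05 = 3.02
6.09 - 3.07 = 3.02
Common difference d = 3.02.
First term a = 0.05.
Formula: S_i = 0.05 + 3.02*i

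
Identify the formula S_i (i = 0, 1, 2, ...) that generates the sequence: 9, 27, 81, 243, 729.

Check ratios: 27 / 9 = 3.0
Common ratio r = 3.
First term a = 9.
Formula: S_i = 9 * 3^i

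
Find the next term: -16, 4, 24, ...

Differences: 4 - -16 = 20
This is an arithmetic sequence with common difference d = 20.
Next term = 24 + 20 = 44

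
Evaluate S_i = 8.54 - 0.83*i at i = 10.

S_10 = 8.54 + -0.83*10 = 8.54 + -8.3 = 0.24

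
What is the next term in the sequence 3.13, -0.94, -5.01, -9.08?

Differences: -0.94 - 3.13 = -4.07
This is an arithmetic sequence with common difference d = -4.07.
Next term = -9.08 + -4.07 = -13.15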